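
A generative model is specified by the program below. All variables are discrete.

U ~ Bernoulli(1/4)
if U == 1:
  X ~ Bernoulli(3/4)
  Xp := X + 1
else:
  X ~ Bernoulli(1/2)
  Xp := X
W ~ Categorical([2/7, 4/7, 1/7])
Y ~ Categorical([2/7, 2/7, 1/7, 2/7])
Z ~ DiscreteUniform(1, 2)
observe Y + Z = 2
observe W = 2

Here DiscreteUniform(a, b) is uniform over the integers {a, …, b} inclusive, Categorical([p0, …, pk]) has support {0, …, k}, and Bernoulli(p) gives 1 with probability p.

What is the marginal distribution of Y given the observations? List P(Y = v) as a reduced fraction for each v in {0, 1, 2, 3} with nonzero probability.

P(Y=0) = 1/2, P(Y=1) = 1/2

Enumerate traces; 8 have nonzero weight after conditioning:
  (U=0, X=0, W=2, Y=0, Z=2) weight 3/392
  (U=0, X=0, W=2, Y=1, Z=1) weight 3/392
  (U=0, X=1, W=2, Y=0, Z=2) weight 3/392
  (U=0, X=1, W=2, Y=1, Z=1) weight 3/392
  (U=1, X=0, W=2, Y=0, Z=2) weight 1/784
  (U=1, X=0, W=2, Y=1, Z=1) weight 1/784
  (U=1, X=1, W=2, Y=0, Z=2) weight 3/784
  (U=1, X=1, W=2, Y=1, Z=1) weight 3/784
Group by Y:
  weight(Y=0) = 1/49
  weight(Y=1) = 1/49
Total weight = 1/49 + 1/49 = 2/49
P(Y=0 | obs) = 1/49 / 2/49 = 1/2
P(Y=1 | obs) = 1/49 / 2/49 = 1/2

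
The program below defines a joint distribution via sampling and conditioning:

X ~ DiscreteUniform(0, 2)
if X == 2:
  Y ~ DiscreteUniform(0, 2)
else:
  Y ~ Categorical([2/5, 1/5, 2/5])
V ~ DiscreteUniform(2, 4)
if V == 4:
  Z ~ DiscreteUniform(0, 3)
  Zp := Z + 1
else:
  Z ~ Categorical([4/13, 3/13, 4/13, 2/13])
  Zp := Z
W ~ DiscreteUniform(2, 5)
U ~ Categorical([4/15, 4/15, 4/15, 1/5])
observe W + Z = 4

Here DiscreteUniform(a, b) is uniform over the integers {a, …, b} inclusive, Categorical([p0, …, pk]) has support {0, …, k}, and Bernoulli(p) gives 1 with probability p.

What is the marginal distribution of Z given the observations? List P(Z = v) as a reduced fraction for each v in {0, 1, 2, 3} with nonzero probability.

P(Z=0) = 45/127, P(Z=1) = 37/127, P(Z=2) = 45/127

Enumerate traces; 324 have nonzero weight after conditioning:
  (X=0, Y=0, V=2, Z=0, W=4, U=0) weight 8/8775
  (X=0, Y=0, V=2, Z=0, W=4, U=1) weight 8/8775
  (X=0, Y=0, V=2, Z=0, W=4, U=2) weight 8/8775
  (X=0, Y=0, V=2, Z=0, W=4, U=3) weight 2/2925
  (X=0, Y=0, V=2, Z=1, W=3, U=0) weight 2/2925
  (X=0, Y=0, V=2, Z=1, W=3, U=1) weight 2/2925
  (X=0, Y=0, V=2, Z=1, W=3, U=2) weight 2/2925
  (X=0, Y=0, V=2, Z=1, W=3, U=3) weight 1/1950
  (X=0, Y=0, V=2, Z=2, W=2, U=0) weight 8/8775
  … 315 more
Group by Z:
  weight(Z=0) = 15/208
  weight(Z=1) = 37/624
  weight(Z=2) = 15/208
Total weight = 15/208 + 37/624 + 15/208 = 127/624
P(Z=0 | obs) = 15/208 / 127/624 = 45/127
P(Z=1 | obs) = 37/624 / 127/624 = 37/127
P(Z=2 | obs) = 15/208 / 127/624 = 45/127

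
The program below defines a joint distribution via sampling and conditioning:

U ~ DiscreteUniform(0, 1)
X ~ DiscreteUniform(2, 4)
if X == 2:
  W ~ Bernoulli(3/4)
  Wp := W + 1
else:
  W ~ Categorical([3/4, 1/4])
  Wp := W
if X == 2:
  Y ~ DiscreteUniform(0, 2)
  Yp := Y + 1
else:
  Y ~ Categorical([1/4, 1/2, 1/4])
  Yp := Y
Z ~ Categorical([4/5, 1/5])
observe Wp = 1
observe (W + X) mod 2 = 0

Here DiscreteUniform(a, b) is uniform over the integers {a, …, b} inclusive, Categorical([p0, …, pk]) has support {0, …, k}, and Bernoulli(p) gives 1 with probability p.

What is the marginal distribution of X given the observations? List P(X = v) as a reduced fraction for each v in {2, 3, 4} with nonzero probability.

Enumerate traces; 24 have nonzero weight after conditioning:
  (U=0, X=2, W=0, Y=0, Z=0) weight 1/90
  (U=0, X=2, W=0, Y=0, Z=1) weight 1/360
  (U=0, X=2, W=0, Y=1, Z=0) weight 1/90
  (U=0, X=2, W=0, Y=1, Z=1) weight 1/360
  (U=0, X=2, W=0, Y=2, Z=0) weight 1/90
  (U=0, X=2, W=0, Y=2, Z=1) weight 1/360
  (U=0, X=3, W=1, Y=0, Z=0) weight 1/120
  (U=0, X=3, W=1, Y=0, Z=1) weight 1/480
  … 16 more
Group by X:
  weight(X=2) = 1/12
  weight(X=3) = 1/12
Total weight = 1/12 + 1/12 = 1/6
P(X=2 | obs) = 1/12 / 1/6 = 1/2
P(X=3 | obs) = 1/12 / 1/6 = 1/2

P(X=2) = 1/2, P(X=3) = 1/2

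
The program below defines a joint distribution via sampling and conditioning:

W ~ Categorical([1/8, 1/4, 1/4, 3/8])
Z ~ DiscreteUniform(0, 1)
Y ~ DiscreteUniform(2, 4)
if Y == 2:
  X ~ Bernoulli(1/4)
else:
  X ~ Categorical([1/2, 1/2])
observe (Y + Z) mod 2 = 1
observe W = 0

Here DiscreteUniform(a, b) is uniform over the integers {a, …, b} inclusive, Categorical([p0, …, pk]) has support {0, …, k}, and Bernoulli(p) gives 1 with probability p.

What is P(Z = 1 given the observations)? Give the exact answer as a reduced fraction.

Enumerate traces; 6 have nonzero weight after conditioning:
  (W=0, Z=0, Y=3, X=0) weight 1/96
  (W=0, Z=0, Y=3, X=1) weight 1/96
  (W=0, Z=1, Y=2, X=0) weight 1/64
  (W=0, Z=1, Y=2, X=1) weight 1/192
  (W=0, Z=1, Y=4, X=0) weight 1/96
  (W=0, Z=1, Y=4, X=1) weight 1/96
Group by Z:
  weight(Z=0) = 1/48
  weight(Z=1) = 1/24
Total weight = 1/48 + 1/24 = 1/16
P(Z=0 | obs) = 1/48 / 1/16 = 1/3
P(Z=1 | obs) = 1/24 / 1/16 = 2/3

P(Z = 1 | obs) = 2/3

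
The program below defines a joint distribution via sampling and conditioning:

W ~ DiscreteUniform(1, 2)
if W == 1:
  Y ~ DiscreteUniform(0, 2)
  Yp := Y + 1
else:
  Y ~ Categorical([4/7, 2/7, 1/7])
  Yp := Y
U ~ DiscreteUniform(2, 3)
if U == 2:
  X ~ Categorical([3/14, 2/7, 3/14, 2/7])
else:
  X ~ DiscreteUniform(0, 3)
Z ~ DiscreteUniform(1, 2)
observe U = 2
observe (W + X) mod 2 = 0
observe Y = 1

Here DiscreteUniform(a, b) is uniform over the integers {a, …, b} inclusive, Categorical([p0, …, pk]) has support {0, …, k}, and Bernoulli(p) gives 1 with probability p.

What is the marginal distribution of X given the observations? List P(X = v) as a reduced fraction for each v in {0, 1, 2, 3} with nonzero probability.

P(X=0) = 9/46, P(X=1) = 7/23, P(X=2) = 9/46, P(X=3) = 7/23

Enumerate traces; 8 have nonzero weight after conditioning:
  (W=1, Y=1, U=2, X=1, Z=1) weight 1/84
  (W=1, Y=1, U=2, X=1, Z=2) weight 1/84
  (W=1, Y=1, U=2, X=3, Z=1) weight 1/84
  (W=1, Y=1, U=2, X=3, Z=2) weight 1/84
  (W=2, Y=1, U=2, X=0, Z=1) weight 3/392
  (W=2, Y=1, U=2, X=0, Z=2) weight 3/392
  (W=2, Y=1, U=2, X=2, Z=1) weight 3/392
  (W=2, Y=1, U=2, X=2, Z=2) weight 3/392
Group by X:
  weight(X=0) = 3/196
  weight(X=1) = 1/42
  weight(X=2) = 3/196
  weight(X=3) = 1/42
Total weight = 3/196 + 1/42 + 3/196 + 1/42 = 23/294
P(X=0 | obs) = 3/196 / 23/294 = 9/46
P(X=1 | obs) = 1/42 / 23/294 = 7/23
P(X=2 | obs) = 3/196 / 23/294 = 9/46
P(X=3 | obs) = 1/42 / 23/294 = 7/23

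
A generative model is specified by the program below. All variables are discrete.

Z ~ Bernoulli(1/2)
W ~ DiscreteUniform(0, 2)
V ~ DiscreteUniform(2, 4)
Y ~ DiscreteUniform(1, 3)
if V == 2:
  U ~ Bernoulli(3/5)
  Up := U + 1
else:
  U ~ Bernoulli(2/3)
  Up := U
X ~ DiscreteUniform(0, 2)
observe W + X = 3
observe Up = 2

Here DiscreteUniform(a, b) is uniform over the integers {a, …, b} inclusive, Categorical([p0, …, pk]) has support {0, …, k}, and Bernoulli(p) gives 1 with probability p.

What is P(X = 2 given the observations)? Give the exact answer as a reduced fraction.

Enumerate traces; 12 have nonzero weight after conditioning:
  (Z=0, W=1, V=2, Y=1, U=1, X=2) weight 1/270
  (Z=0, W=1, V=2, Y=2, U=1, X=2) weight 1/270
  (Z=0, W=1, V=2, Y=3, U=1, X=2) weight 1/270
  (Z=0, W=2, V=2, Y=1, U=1, X=1) weight 1/270
  (Z=0, W=2, V=2, Y=2, U=1, X=1) weight 1/270
  (Z=0, W=2, V=2, Y=3, U=1, X=1) weight 1/270
  (Z=1, W=1, V=2, Y=1, U=1, X=2) weight 1/270
  (Z=1, W=1, V=2, Y=2, U=1, X=2) weight 1/270
  … 4 more
Group by X:
  weight(X=1) = 1/45
  weight(X=2) = 1/45
Total weight = 1/45 + 1/45 = 2/45
P(X=1 | obs) = 1/45 / 2/45 = 1/2
P(X=2 | obs) = 1/45 / 2/45 = 1/2

P(X = 2 | obs) = 1/2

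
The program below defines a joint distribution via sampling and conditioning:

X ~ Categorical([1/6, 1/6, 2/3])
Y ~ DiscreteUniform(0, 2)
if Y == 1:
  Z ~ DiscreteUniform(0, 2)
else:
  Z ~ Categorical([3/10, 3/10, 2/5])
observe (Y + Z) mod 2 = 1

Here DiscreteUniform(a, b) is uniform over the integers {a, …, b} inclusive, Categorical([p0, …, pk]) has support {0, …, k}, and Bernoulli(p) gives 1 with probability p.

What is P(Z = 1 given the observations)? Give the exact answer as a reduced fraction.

P(Z = 1 | obs) = 9/19

Enumerate traces; 12 have nonzero weight after conditioning:
  (X=0, Y=0, Z=1) weight 1/60
  (X=0, Y=1, Z=0) weight 1/54
  (X=0, Y=1, Z=2) weight 1/54
  (X=0, Y=2, Z=1) weight 1/60
  (X=1, Y=0, Z=1) weight 1/60
  (X=1, Y=1, Z=0) weight 1/54
  (X=1, Y=1, Z=2) weight 1/54
  (X=1, Y=2, Z=1) weight 1/60
  … 4 more
Group by Z:
  weight(Z=0) = 1/9
  weight(Z=1) = 1/5
  weight(Z=2) = 1/9
Total weight = 1/9 + 1/5 + 1/9 = 19/45
P(Z=0 | obs) = 1/9 / 19/45 = 5/19
P(Z=1 | obs) = 1/5 / 19/45 = 9/19
P(Z=2 | obs) = 1/9 / 19/45 = 5/19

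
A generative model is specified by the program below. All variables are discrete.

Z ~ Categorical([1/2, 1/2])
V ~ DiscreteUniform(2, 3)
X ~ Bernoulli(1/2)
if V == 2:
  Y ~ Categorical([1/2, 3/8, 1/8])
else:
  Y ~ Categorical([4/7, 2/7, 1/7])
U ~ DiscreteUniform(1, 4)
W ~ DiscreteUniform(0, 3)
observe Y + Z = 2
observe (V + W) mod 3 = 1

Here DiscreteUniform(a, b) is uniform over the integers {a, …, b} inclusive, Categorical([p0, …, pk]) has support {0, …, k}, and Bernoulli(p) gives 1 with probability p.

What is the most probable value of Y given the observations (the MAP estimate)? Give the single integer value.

Enumerate traces; 32 have nonzero weight after conditioning:
  (Z=0, V=2, X=0, Y=2, U=1, W=2) weight 1/1024
  (Z=0, V=2, X=0, Y=2, U=2, W=2) weight 1/1024
  (Z=0, V=2, X=0, Y=2, U=3, W=2) weight 1/1024
  (Z=0, V=2, X=0, Y=2, U=4, W=2) weight 1/1024
  (Z=0, V=2, X=1, Y=2, U=1, W=2) weight 1/1024
  (Z=0, V=2, X=1, Y=2, U=2, W=2) weight 1/1024
  (Z=0, V=2, X=1, Y=2, U=3, W=2) weight 1/1024
  (Z=0, V=2, X=1, Y=2, U=4, W=2) weight 1/1024
  (Z=1, V=2, X=0, Y=1, U=1, W=2) weight 3/1024
  … 23 more
Group by Y:
  weight(Y=1) = 37/896
  weight(Y=2) = 15/896
Total weight = 37/896 + 15/896 = 13/224
P(Y=1 | obs) = 37/896 / 13/224 = 37/52
P(Y=2 | obs) = 15/896 / 13/224 = 15/52
argmax = 1

argmax_v P(Y = v | obs) = 1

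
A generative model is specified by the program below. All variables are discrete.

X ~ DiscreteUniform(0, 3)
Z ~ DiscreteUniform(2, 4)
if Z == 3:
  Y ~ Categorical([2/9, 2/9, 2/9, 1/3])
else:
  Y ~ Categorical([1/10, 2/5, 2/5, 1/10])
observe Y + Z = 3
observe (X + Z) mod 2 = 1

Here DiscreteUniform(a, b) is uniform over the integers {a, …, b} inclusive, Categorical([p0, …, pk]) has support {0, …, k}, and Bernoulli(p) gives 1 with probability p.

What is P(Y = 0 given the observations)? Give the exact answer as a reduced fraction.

Enumerate traces; 4 have nonzero weight after conditioning:
  (X=0, Z=3, Y=0) weight 1/54
  (X=1, Z=2, Y=1) weight 1/30
  (X=2, Z=3, Y=0) weight 1/54
  (X=3, Z=2, Y=1) weight 1/30
Group by Y:
  weight(Y=0) = 1/27
  weight(Y=1) = 1/15
Total weight = 1/27 + 1/15 = 14/135
P(Y=0 | obs) = 1/27 / 14/135 = 5/14
P(Y=1 | obs) = 1/15 / 14/135 = 9/14

P(Y = 0 | obs) = 5/14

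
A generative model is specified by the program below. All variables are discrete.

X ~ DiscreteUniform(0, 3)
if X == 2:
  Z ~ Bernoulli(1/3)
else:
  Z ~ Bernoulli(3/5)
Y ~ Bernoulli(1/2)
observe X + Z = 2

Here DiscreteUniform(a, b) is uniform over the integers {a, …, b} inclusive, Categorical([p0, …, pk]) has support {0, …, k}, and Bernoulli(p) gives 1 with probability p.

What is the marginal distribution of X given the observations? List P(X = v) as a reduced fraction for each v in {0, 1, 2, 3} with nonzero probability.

P(X=1) = 9/19, P(X=2) = 10/19

Enumerate traces; 4 have nonzero weight after conditioning:
  (X=1, Z=1, Y=0) weight 3/40
  (X=1, Z=1, Y=1) weight 3/40
  (X=2, Z=0, Y=0) weight 1/12
  (X=2, Z=0, Y=1) weight 1/12
Group by X:
  weight(X=1) = 3/20
  weight(X=2) = 1/6
Total weight = 3/20 + 1/6 = 19/60
P(X=1 | obs) = 3/20 / 19/60 = 9/19
P(X=2 | obs) = 1/6 / 19/60 = 10/19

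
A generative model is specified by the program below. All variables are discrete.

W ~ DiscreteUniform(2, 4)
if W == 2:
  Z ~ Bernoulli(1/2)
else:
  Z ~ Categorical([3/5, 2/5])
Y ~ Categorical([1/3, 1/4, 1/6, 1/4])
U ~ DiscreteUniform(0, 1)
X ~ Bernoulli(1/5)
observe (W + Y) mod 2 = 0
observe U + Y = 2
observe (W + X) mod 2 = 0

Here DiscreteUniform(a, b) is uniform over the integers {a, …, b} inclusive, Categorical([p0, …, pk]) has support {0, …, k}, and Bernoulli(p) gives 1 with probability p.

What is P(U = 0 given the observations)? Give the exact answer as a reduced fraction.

P(U = 0 | obs) = 16/19

Enumerate traces; 6 have nonzero weight after conditioning:
  (W=2, Z=0, Y=2, U=0, X=0) weight 1/90
  (W=2, Z=1, Y=2, U=0, X=0) weight 1/90
  (W=3, Z=0, Y=1, U=1, X=1) weight 1/200
  (W=3, Z=1, Y=1, U=1, X=1) weight 1/300
  (W=4, Z=0, Y=2, U=0, X=0) weight 1/75
  (W=4, Z=1, Y=2, U=0, X=0) weight 2/225
Group by U:
  weight(U=0) = 2/45
  weight(U=1) = 1/120
Total weight = 2/45 + 1/120 = 19/360
P(U=0 | obs) = 2/45 / 19/360 = 16/19
P(U=1 | obs) = 1/120 / 19/360 = 3/19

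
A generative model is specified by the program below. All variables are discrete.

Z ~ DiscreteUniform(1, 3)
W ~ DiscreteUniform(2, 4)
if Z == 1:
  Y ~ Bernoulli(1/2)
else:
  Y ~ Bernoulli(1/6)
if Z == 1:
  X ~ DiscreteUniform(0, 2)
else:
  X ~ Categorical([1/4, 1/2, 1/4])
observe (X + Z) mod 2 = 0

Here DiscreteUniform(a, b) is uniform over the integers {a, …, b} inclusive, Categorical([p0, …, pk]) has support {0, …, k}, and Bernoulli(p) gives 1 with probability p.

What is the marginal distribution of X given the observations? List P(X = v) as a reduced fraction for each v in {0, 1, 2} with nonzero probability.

P(X=0) = 3/16, P(X=1) = 5/8, P(X=2) = 3/16

Enumerate traces; 24 have nonzero weight after conditioning:
  (Z=1, W=2, Y=0, X=1) weight 1/54
  (Z=1, W=2, Y=1, X=1) weight 1/54
  (Z=1, W=3, Y=0, X=1) weight 1/54
  (Z=1, W=3, Y=1, X=1) weight 1/54
  (Z=1, W=4, Y=0, X=1) weight 1/54
  (Z=1, W=4, Y=1, X=1) weight 1/54
  (Z=2, W=2, Y=0, X=0) weight 5/216
  (Z=2, W=2, Y=0, X=2) weight 5/216
  … 16 more
Group by X:
  weight(X=0) = 1/12
  weight(X=1) = 5/18
  weight(X=2) = 1/12
Total weight = 1/12 + 5/18 + 1/12 = 4/9
P(X=0 | obs) = 1/12 / 4/9 = 3/16
P(X=1 | obs) = 5/18 / 4/9 = 5/8
P(X=2 | obs) = 1/12 / 4/9 = 3/16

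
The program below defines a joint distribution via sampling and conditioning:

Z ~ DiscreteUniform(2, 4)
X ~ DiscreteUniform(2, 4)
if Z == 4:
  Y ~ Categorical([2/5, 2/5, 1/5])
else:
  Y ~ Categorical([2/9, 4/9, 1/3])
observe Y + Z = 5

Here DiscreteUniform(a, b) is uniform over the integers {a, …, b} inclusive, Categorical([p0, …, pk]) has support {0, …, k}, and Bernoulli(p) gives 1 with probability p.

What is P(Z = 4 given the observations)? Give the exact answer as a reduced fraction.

Enumerate traces; 6 have nonzero weight after conditioning:
  (Z=3, X=2, Y=2) weight 1/27
  (Z=3, X=3, Y=2) weight 1/27
  (Z=3, X=4, Y=2) weight 1/27
  (Z=4, X=2, Y=1) weight 2/45
  (Z=4, X=3, Y=1) weight 2/45
  (Z=4, X=4, Y=1) weight 2/45
Group by Z:
  weight(Z=3) = 1/9
  weight(Z=4) = 2/15
Total weight = 1/9 + 2/15 = 11/45
P(Z=3 | obs) = 1/9 / 11/45 = 5/11
P(Z=4 | obs) = 2/15 / 11/45 = 6/11

P(Z = 4 | obs) = 6/11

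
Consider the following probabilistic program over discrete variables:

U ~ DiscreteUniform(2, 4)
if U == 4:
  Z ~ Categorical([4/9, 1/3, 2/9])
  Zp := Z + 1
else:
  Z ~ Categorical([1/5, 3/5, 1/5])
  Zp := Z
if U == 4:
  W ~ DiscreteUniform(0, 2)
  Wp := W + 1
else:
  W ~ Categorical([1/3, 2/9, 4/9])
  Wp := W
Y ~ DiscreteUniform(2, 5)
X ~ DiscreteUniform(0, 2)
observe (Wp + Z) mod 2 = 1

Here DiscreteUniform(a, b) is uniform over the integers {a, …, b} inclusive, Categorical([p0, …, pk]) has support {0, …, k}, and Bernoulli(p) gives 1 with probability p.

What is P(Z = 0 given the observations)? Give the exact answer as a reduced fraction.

Enumerate traces; 156 have nonzero weight after conditioning:
  (U=2, Z=0, W=1, Y=2, X=0) weight 1/810
  (U=2, Z=0, W=1, Y=2, X=1) weight 1/810
  (U=2, Z=0, W=1, Y=2, X=2) weight 1/810
  (U=2, Z=0, W=1, Y=3, X=0) weight 1/810
  (U=2, Z=0, W=1, Y=3, X=1) weight 1/810
  (U=2, Z=0, W=1, Y=3, X=2) weight 1/810
  (U=2, Z=0, W=1, Y=4, X=0) weight 1/810
  (U=2, Z=0, W=1, Y=4, X=1) weight 1/810
  (U=2, Z=1, W=0, Y=2, X=0) weight 1/180
  (U=2, Z=2, W=1, Y=2, X=0) weight 1/810
  … 146 more
Group by Z:
  weight(Z=0) = 52/405
  weight(Z=1) = 47/135
  weight(Z=2) = 32/405
Total weight = 52/405 + 47/135 + 32/405 = 5/9
P(Z=0 | obs) = 52/405 / 5/9 = 52/225
P(Z=1 | obs) = 47/135 / 5/9 = 47/75
P(Z=2 | obs) = 32/405 / 5/9 = 32/225

P(Z = 0 | obs) = 52/225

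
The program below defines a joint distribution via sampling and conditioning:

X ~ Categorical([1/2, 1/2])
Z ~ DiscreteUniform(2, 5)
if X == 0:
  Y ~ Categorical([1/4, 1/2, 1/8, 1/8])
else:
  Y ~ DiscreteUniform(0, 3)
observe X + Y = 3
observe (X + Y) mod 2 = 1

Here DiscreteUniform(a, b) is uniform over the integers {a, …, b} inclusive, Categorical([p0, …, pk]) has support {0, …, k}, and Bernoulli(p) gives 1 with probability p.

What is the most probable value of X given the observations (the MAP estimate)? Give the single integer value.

Enumerate traces; 8 have nonzero weight after conditioning:
  (X=0, Z=2, Y=3) weight 1/64
  (X=0, Z=3, Y=3) weight 1/64
  (X=0, Z=4, Y=3) weight 1/64
  (X=0, Z=5, Y=3) weight 1/64
  (X=1, Z=2, Y=2) weight 1/32
  (X=1, Z=3, Y=2) weight 1/32
  (X=1, Z=4, Y=2) weight 1/32
  (X=1, Z=5, Y=2) weight 1/32
Group by X:
  weight(X=0) = 1/16
  weight(X=1) = 1/8
Total weight = 1/16 + 1/8 = 3/16
P(X=0 | obs) = 1/16 / 3/16 = 1/3
P(X=1 | obs) = 1/8 / 3/16 = 2/3
argmax = 1

argmax_v P(X = v | obs) = 1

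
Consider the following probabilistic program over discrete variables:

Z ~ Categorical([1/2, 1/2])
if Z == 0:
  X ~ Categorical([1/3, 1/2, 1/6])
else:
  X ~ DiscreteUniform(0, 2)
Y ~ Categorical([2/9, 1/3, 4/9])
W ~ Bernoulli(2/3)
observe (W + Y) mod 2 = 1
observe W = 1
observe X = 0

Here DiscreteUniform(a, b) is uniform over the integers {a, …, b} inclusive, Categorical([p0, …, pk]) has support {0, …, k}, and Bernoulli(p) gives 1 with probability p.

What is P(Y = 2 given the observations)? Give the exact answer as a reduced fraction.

P(Y = 2 | obs) = 2/3

Enumerate traces; 4 have nonzero weight after conditioning:
  (Z=0, X=0, Y=0, W=1) weight 2/81
  (Z=0, X=0, Y=2, W=1) weight 4/81
  (Z=1, X=0, Y=0, W=1) weight 2/81
  (Z=1, X=0, Y=2, W=1) weight 4/81
Group by Y:
  weight(Y=0) = 4/81
  weight(Y=2) = 8/81
Total weight = 4/81 + 8/81 = 4/27
P(Y=0 | obs) = 4/81 / 4/27 = 1/3
P(Y=2 | obs) = 8/81 / 4/27 = 2/3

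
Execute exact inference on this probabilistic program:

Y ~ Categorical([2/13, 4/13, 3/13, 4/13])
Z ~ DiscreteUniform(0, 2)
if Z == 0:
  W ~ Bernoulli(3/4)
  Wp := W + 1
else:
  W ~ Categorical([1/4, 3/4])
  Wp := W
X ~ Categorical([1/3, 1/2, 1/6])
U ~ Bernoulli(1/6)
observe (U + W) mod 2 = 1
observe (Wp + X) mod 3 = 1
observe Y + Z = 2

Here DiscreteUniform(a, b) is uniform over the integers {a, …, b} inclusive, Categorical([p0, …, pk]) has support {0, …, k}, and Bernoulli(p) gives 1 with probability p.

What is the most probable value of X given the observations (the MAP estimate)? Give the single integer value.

argmax_v P(X = v | obs) = 0

Enumerate traces; 6 have nonzero weight after conditioning:
  (Y=0, Z=2, W=0, X=1, U=1) weight 1/936
  (Y=0, Z=2, W=1, X=0, U=0) weight 5/468
  (Y=1, Z=1, W=0, X=1, U=1) weight 1/468
  (Y=1, Z=1, W=1, X=0, U=0) weight 5/234
  (Y=2, Z=0, W=0, X=0, U=1) weight 1/936
  (Y=2, Z=0, W=1, X=2, U=0) weight 5/624
Group by X:
  weight(X=0) = 31/936
  weight(X=1) = 1/312
  weight(X=2) = 5/624
Total weight = 31/936 + 1/312 + 5/624 = 83/1872
P(X=0 | obs) = 31/936 / 83/1872 = 62/83
P(X=1 | obs) = 1/312 / 83/1872 = 6/83
P(X=2 | obs) = 5/624 / 83/1872 = 15/83
argmax = 0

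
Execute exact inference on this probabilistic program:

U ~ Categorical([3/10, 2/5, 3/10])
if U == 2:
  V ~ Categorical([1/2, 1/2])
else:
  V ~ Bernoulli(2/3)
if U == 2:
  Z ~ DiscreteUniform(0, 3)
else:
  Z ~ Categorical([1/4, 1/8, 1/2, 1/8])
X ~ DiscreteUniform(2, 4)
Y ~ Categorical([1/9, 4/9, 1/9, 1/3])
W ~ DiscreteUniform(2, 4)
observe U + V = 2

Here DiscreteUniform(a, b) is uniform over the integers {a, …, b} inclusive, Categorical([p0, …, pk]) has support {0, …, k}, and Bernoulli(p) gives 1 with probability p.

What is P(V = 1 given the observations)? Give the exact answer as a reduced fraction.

Enumerate traces; 288 have nonzero weight after conditioning:
  (U=1, V=1, Z=0, X=2, Y=0, W=2) weight 1/1215
  (U=1, V=1, Z=0, X=2, Y=0, W=3) weight 1/1215
  (U=1, V=1, Z=0, X=2, Y=0, W=4) weight 1/1215
  (U=1, V=1, Z=0, X=2, Y=1, W=2) weight 4/1215
  (U=1, V=1, Z=0, X=2, Y=1, W=3) weight 4/1215
  (U=1, V=1, Z=0, X=2, Y=1, W=4) weight 4/1215
  (U=1, V=1, Z=0, X=2, Y=2, W=2) weight 1/1215
  (U=1, V=1, Z=0, X=2, Y=2, W=3) weight 1/1215
  (U=2, V=0, Z=0, X=2, Y=0, W=2) weight 1/2160
  … 279 more
Group by V:
  weight(V=0) = 3/20
  weight(V=1) = 4/15
Total weight = 3/20 + 4/15 = 5/12
P(V=0 | obs) = 3/20 / 5/12 = 9/25
P(V=1 | obs) = 4/15 / 5/12 = 16/25

P(V = 1 | obs) = 16/25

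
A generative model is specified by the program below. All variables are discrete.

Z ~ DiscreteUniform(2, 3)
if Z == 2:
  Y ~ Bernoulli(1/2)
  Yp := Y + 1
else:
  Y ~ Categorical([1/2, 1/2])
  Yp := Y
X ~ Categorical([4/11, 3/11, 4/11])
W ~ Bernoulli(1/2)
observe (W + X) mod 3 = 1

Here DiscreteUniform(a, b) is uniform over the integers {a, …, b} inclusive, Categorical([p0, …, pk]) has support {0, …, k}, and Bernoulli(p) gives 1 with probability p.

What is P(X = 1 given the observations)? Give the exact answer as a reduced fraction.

Enumerate traces; 8 have nonzero weight after conditioning:
  (Z=2, Y=0, X=0, W=1) weight 1/22
  (Z=2, Y=0, X=1, W=0) weight 3/88
  (Z=2, Y=1, X=0, W=1) weight 1/22
  (Z=2, Y=1, X=1, W=0) weight 3/88
  (Z=3, Y=0, X=0, W=1) weight 1/22
  (Z=3, Y=0, X=1, W=0) weight 3/88
  (Z=3, Y=1, X=0, W=1) weight 1/22
  (Z=3, Y=1, X=1, W=0) weight 3/88
Group by X:
  weight(X=0) = 2/11
  weight(X=1) = 3/22
Total weight = 2/11 + 3/22 = 7/22
P(X=0 | obs) = 2/11 / 7/22 = 4/7
P(X=1 | obs) = 3/22 / 7/22 = 3/7

P(X = 1 | obs) = 3/7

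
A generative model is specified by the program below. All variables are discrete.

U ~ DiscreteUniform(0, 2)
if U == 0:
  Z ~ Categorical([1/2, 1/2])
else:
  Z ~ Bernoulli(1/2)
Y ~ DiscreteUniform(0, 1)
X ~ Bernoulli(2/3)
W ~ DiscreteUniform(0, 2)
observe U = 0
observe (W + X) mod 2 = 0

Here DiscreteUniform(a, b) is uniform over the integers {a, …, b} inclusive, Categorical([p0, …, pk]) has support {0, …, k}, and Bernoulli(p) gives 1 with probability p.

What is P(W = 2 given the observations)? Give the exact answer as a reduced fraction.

Enumerate traces; 12 have nonzero weight after conditioning:
  (U=0, Z=0, Y=0, X=0, W=0) weight 1/108
  (U=0, Z=0, Y=0, X=0, W=2) weight 1/108
  (U=0, Z=0, Y=0, X=1, W=1) weight 1/54
  (U=0, Z=0, Y=1, X=0, W=0) weight 1/108
  (U=0, Z=0, Y=1, X=0, W=2) weight 1/108
  (U=0, Z=0, Y=1, X=1, W=1) weight 1/54
  (U=0, Z=1, Y=0, X=0, W=0) weight 1/108
  (U=0, Z=1, Y=0, X=0, W=2) weight 1/108
  … 4 more
Group by W:
  weight(W=0) = 1/27
  weight(W=1) = 2/27
  weight(W=2) = 1/27
Total weight = 1/27 + 2/27 + 1/27 = 4/27
P(W=0 | obs) = 1/27 / 4/27 = 1/4
P(W=1 | obs) = 2/27 / 4/27 = 1/2
P(W=2 | obs) = 1/27 / 4/27 = 1/4

P(W = 2 | obs) = 1/4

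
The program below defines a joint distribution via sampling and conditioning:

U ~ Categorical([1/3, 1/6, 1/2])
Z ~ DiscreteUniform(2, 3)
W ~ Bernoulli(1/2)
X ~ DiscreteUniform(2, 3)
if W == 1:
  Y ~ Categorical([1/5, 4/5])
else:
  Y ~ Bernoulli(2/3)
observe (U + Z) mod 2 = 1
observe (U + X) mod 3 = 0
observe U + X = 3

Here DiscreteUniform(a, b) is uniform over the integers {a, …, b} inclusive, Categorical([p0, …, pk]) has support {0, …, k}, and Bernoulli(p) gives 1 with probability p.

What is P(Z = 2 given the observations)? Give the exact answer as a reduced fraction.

Enumerate traces; 8 have nonzero weight after conditioning:
  (U=0, Z=3, W=0, X=3, Y=0) weight 1/72
  (U=0, Z=3, W=0, X=3, Y=1) weight 1/36
  (U=0, Z=3, W=1, X=3, Y=0) weight 1/120
  (U=0, Z=3, W=1, X=3, Y=1) weight 1/30
  (U=1, Z=2, W=0, X=2, Y=0) weight 1/144
  (U=1, Z=2, W=0, X=2, Y=1) weight 1/72
  (U=1, Z=2, W=1, X=2, Y=0) weight 1/240
  (U=1, Z=2, W=1, X=2, Y=1) weight 1/60
Group by Z:
  weight(Z=2) = 1/24
  weight(Z=3) = 1/12
Total weight = 1/24 + 1/12 = 1/8
P(Z=2 | obs) = 1/24 / 1/8 = 1/3
P(Z=3 | obs) = 1/12 / 1/8 = 2/3

P(Z = 2 | obs) = 1/3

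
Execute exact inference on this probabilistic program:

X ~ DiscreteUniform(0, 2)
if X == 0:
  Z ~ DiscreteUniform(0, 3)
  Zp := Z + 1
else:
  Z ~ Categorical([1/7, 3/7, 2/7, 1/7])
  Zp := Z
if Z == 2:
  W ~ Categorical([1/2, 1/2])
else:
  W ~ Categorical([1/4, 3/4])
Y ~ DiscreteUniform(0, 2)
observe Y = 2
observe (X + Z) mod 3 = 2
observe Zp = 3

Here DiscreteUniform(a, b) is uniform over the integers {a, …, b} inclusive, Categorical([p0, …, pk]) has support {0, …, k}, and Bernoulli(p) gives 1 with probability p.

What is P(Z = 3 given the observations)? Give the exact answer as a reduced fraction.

Enumerate traces; 4 have nonzero weight after conditioning:
  (X=0, Z=2, W=0, Y=2) weight 1/72
  (X=0, Z=2, W=1, Y=2) weight 1/72
  (X=2, Z=3, W=0, Y=2) weight 1/252
  (X=2, Z=3, W=1, Y=2) weight 1/84
Group by Z:
  weight(Z=2) = 1/36
  weight(Z=3) = 1/63
Total weight = 1/36 + 1/63 = 11/252
P(Z=2 | obs) = 1/36 / 11/252 = 7/11
P(Z=3 | obs) = 1/63 / 11/252 = 4/11

P(Z = 3 | obs) = 4/11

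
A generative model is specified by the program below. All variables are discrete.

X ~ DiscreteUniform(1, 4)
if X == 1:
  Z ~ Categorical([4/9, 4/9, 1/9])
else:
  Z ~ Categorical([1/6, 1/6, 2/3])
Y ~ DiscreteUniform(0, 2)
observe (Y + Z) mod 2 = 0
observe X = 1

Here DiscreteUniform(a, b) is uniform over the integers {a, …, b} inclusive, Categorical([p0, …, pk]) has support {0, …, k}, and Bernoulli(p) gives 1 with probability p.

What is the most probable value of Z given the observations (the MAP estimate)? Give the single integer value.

argmax_v P(Z = v | obs) = 0

Enumerate traces; 5 have nonzero weight after conditioning:
  (X=1, Z=0, Y=0) weight 1/27
  (X=1, Z=0, Y=2) weight 1/27
  (X=1, Z=1, Y=1) weight 1/27
  (X=1, Z=2, Y=0) weight 1/108
  (X=1, Z=2, Y=2) weight 1/108
Group by Z:
  weight(Z=0) = 2/27
  weight(Z=1) = 1/27
  weight(Z=2) = 1/54
Total weight = 2/27 + 1/27 + 1/54 = 7/54
P(Z=0 | obs) = 2/27 / 7/54 = 4/7
P(Z=1 | obs) = 1/27 / 7/54 = 2/7
P(Z=2 | obs) = 1/54 / 7/54 = 1/7
argmax = 0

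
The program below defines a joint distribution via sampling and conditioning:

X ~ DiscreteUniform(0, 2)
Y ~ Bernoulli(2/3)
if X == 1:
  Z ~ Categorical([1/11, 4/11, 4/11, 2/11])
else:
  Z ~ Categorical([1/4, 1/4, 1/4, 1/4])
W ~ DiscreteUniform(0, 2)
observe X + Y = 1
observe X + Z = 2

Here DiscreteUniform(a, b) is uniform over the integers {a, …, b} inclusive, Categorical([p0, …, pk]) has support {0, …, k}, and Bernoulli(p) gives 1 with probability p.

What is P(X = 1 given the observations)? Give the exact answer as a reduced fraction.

P(X = 1 | obs) = 8/19

Enumerate traces; 6 have nonzero weight after conditioning:
  (X=0, Y=1, Z=2, W=0) weight 1/54
  (X=0, Y=1, Z=2, W=1) weight 1/54
  (X=0, Y=1, Z=2, W=2) weight 1/54
  (X=1, Y=0, Z=1, W=0) weight 4/297
  (X=1, Y=0, Z=1, W=1) weight 4/297
  (X=1, Y=0, Z=1, W=2) weight 4/297
Group by X:
  weight(X=0) = 1/18
  weight(X=1) = 4/99
Total weight = 1/18 + 4/99 = 19/198
P(X=0 | obs) = 1/18 / 19/198 = 11/19
P(X=1 | obs) = 4/99 / 19/198 = 8/19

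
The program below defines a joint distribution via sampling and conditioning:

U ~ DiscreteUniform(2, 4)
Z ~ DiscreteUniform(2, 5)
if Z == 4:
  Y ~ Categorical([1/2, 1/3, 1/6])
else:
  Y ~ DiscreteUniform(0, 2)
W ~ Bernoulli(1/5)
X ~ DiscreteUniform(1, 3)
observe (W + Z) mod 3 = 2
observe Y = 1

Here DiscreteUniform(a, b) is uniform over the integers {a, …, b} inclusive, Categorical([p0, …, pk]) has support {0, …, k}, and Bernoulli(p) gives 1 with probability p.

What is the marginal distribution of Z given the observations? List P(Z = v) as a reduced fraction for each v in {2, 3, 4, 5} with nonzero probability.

Enumerate traces; 27 have nonzero weight after conditioning:
  (U=2, Z=2, Y=1, W=0, X=1) weight 1/135
  (U=2, Z=2, Y=1, W=0, X=2) weight 1/135
  (U=2, Z=2, Y=1, W=0, X=3) weight 1/135
  (U=2, Z=4, Y=1, W=1, X=1) weight 1/540
  (U=2, Z=4, Y=1, W=1, X=2) weight 1/540
  (U=2, Z=4, Y=1, W=1, X=3) weight 1/540
  (U=2, Z=5, Y=1, W=0, X=1) weight 1/135
  (U=2, Z=5, Y=1, W=0, X=2) weight 1/135
  … 19 more
Group by Z:
  weight(Z=2) = 1/15
  weight(Z=4) = 1/60
  weight(Z=5) = 1/15
Total weight = 1/15 + 1/60 + 1/15 = 3/20
P(Z=2 | obs) = 1/15 / 3/20 = 4/9
P(Z=4 | obs) = 1/60 / 3/20 = 1/9
P(Z=5 | obs) = 1/15 / 3/20 = 4/9

P(Z=2) = 4/9, P(Z=4) = 1/9, P(Z=5) = 4/9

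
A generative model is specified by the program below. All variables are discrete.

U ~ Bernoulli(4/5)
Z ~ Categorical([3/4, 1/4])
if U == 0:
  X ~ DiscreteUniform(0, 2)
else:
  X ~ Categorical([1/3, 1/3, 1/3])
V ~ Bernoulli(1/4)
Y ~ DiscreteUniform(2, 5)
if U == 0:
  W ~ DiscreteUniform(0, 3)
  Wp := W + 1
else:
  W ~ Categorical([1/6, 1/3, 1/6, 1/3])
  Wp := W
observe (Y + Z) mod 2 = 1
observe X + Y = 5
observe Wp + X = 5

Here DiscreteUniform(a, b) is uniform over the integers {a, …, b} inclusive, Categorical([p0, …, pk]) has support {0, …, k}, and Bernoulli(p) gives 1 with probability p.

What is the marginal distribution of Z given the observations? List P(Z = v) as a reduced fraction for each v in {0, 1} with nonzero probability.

Enumerate traces; 6 have nonzero weight after conditioning:
  (U=0, Z=0, X=2, V=0, Y=3, W=2) weight 3/1280
  (U=0, Z=0, X=2, V=1, Y=3, W=2) weight 1/1280
  (U=0, Z=1, X=1, V=0, Y=4, W=3) weight 1/1280
  (U=0, Z=1, X=1, V=1, Y=4, W=3) weight 1/3840
  (U=1, Z=0, X=2, V=0, Y=3, W=3) weight 1/80
  (U=1, Z=0, X=2, V=1, Y=3, W=3) weight 1/240
Group by Z:
  weight(Z=0) = 19/960
  weight(Z=1) = 1/960
Total weight = 19/960 + 1/960 = 1/48
P(Z=0 | obs) = 19/960 / 1/48 = 19/20
P(Z=1 | obs) = 1/960 / 1/48 = 1/20

P(Z=0) = 19/20, P(Z=1) = 1/20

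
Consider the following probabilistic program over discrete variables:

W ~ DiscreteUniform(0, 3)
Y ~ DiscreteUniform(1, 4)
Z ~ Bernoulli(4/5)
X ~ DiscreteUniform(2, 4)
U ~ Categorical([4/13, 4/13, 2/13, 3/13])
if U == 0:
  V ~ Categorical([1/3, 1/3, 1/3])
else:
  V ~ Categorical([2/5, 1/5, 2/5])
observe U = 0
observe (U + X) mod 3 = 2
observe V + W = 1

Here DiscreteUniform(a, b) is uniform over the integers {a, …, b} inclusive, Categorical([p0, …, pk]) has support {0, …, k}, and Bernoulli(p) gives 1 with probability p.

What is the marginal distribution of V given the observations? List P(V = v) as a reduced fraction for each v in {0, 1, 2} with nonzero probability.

Enumerate traces; 16 have nonzero weight after conditioning:
  (W=0, Y=1, Z=0, X=2, U=0, V=1) weight 1/2340
  (W=0, Y=1, Z=1, X=2, U=0, V=1) weight 1/585
  (W=0, Y=2, Z=0, X=2, U=0, V=1) weight 1/2340
  (W=0, Y=2, Z=1, X=2, U=0, V=1) weight 1/585
  (W=0, Y=3, Z=0, X=2, U=0, V=1) weight 1/2340
  (W=0, Y=3, Z=1, X=2, U=0, V=1) weight 1/585
  (W=0, Y=4, Z=0, X=2, U=0, V=1) weight 1/2340
  (W=0, Y=4, Z=1, X=2, U=0, V=1) weight 1/585
  (W=1, Y=1, Z=0, X=2, U=0, V=0) weight 1/2340
  … 7 more
Group by V:
  weight(V=0) = 1/117
  weight(V=1) = 1/117
Total weight = 1/117 + 1/117 = 2/117
P(V=0 | obs) = 1/117 / 2/117 = 1/2
P(V=1 | obs) = 1/117 / 2/117 = 1/2

P(V=0) = 1/2, P(V=1) = 1/2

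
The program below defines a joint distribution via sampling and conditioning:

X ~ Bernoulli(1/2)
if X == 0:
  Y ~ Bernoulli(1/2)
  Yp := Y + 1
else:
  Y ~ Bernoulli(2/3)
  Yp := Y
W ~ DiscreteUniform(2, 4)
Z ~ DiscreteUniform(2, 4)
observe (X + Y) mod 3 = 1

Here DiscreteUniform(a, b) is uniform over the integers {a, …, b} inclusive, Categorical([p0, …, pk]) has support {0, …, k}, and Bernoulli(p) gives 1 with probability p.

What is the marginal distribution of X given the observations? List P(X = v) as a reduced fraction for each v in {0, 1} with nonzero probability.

Enumerate traces; 18 have nonzero weight after conditioning:
  (X=0, Y=1, W=2, Z=2) weight 1/36
  (X=0, Y=1, W=2, Z=3) weight 1/36
  (X=0, Y=1, W=2, Z=4) weight 1/36
  (X=0, Y=1, W=3, Z=2) weight 1/36
  (X=0, Y=1, W=3, Z=3) weight 1/36
  (X=0, Y=1, W=3, Z=4) weight 1/36
  (X=0, Y=1, W=4, Z=2) weight 1/36
  (X=0, Y=1, W=4, Z=3) weight 1/36
  (X=1, Y=0, W=2, Z=2) weight 1/54
  … 9 more
Group by X:
  weight(X=0) = 1/4
  weight(X=1) = 1/6
Total weight = 1/4 + 1/6 = 5/12
P(X=0 | obs) = 1/4 / 5/12 = 3/5
P(X=1 | obs) = 1/6 / 5/12 = 2/5

P(X=0) = 3/5, P(X=1) = 2/5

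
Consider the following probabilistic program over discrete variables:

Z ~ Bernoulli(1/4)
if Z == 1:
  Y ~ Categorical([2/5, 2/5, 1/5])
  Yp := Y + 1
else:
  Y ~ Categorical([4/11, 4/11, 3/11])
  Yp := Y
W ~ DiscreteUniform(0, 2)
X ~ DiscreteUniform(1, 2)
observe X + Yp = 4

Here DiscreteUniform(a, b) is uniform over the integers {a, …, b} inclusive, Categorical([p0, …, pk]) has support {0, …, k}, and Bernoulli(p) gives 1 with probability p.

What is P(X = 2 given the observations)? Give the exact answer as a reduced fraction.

P(X = 2 | obs) = 67/78

Enumerate traces; 9 have nonzero weight after conditioning:
  (Z=0, Y=2, W=0, X=2) weight 3/88
  (Z=0, Y=2, W=1, X=2) weight 3/88
  (Z=0, Y=2, W=2, X=2) weight 3/88
  (Z=1, Y=1, W=0, X=2) weight 1/60
  (Z=1, Y=1, W=1, X=2) weight 1/60
  (Z=1, Y=1, W=2, X=2) weight 1/60
  (Z=1, Y=2, W=0, X=1) weight 1/120
  (Z=1, Y=2, W=1, X=1) weight 1/120
  … 1 more
Group by X:
  weight(X=1) = 1/40
  weight(X=2) = 67/440
Total weight = 1/40 + 67/440 = 39/220
P(X=1 | obs) = 1/40 / 39/220 = 11/78
P(X=2 | obs) = 67/440 / 39/220 = 67/78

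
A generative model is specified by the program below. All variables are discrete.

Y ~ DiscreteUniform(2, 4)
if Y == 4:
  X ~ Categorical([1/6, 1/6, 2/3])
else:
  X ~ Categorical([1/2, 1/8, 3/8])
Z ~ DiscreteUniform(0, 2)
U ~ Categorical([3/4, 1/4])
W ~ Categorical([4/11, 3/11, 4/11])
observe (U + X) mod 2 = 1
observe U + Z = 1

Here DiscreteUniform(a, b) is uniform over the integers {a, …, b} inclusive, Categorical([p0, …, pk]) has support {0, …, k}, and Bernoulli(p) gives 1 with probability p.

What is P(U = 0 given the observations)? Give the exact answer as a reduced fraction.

Enumerate traces; 27 have nonzero weight after conditioning:
  (Y=2, X=0, Z=0, U=1, W=0) weight 1/198
  (Y=2, X=0, Z=0, U=1, W=1) weight 1/264
  (Y=2, X=0, Z=0, U=1, W=2) weight 1/198
  (Y=2, X=1, Z=1, U=0, W=0) weight 1/264
  (Y=2, X=1, Z=1, U=0, W=1) weight 1/352
  (Y=2, X=1, Z=1, U=0, W=2) weight 1/264
  (Y=2, X=2, Z=0, U=1, W=0) weight 1/264
  (Y=2, X=2, Z=0, U=1, W=1) weight 1/352
  … 19 more
Group by U:
  weight(U=0) = 5/144
  weight(U=1) = 31/432
Total weight = 5/144 + 31/432 = 23/216
P(U=0 | obs) = 5/144 / 23/216 = 15/46
P(U=1 | obs) = 31/432 / 23/216 = 31/46

P(U = 0 | obs) = 15/46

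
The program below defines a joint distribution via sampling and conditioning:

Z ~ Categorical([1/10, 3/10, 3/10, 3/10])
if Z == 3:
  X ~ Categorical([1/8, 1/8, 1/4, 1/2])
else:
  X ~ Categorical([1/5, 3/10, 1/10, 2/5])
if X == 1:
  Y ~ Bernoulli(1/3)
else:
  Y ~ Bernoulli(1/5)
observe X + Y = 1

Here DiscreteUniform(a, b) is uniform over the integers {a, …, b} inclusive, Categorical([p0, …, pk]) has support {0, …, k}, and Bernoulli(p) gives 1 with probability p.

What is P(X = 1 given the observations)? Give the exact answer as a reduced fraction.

Enumerate traces; 8 have nonzero weight after conditioning:
  (Z=0, X=0, Y=1) weight 1/250
  (Z=0, X=1, Y=0) weight 1/50
  (Z=1, X=0, Y=1) weight 3/250
  (Z=1, X=1, Y=0) weight 3/50
  (Z=2, X=0, Y=1) weight 3/250
  (Z=2, X=1, Y=0) weight 3/50
  (Z=3, X=0, Y=1) weight 3/400
  (Z=3, X=1, Y=0) weight 1/40
Group by X:
  weight(X=0) = 71/2000
  weight(X=1) = 33/200
Total weight = 71/2000 + 33/200 = 401/2000
P(X=0 | obs) = 71/2000 / 401/2000 = 71/401
P(X=1 | obs) = 33/200 / 401/2000 = 330/401

P(X = 1 | obs) = 330/401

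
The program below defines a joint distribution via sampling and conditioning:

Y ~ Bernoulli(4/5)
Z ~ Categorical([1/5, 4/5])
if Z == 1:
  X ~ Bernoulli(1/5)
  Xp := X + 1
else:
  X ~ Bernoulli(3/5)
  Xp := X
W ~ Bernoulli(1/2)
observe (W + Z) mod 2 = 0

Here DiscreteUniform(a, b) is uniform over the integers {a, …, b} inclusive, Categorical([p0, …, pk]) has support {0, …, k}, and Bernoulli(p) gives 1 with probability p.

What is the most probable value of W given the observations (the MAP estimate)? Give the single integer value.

Enumerate traces; 8 have nonzero weight after conditioning:
  (Y=0, Z=0, X=0, W=0) weight 1/125
  (Y=0, Z=0, X=1, W=0) weight 3/250
  (Y=0, Z=1, X=0, W=1) weight 8/125
  (Y=0, Z=1, X=1, W=1) weight 2/125
  (Y=1, Z=0, X=0, W=0) weight 4/125
  (Y=1, Z=0, X=1, W=0) weight 6/125
  (Y=1, Z=1, X=0, W=1) weight 32/125
  (Y=1, Z=1, X=1, W=1) weight 8/125
Group by W:
  weight(W=0) = 1/10
  weight(W=1) = 2/5
Total weight = 1/10 + 2/5 = 1/2
P(W=0 | obs) = 1/10 / 1/2 = 1/5
P(W=1 | obs) = 2/5 / 1/2 = 4/5
argmax = 1

argmax_v P(W = v | obs) = 1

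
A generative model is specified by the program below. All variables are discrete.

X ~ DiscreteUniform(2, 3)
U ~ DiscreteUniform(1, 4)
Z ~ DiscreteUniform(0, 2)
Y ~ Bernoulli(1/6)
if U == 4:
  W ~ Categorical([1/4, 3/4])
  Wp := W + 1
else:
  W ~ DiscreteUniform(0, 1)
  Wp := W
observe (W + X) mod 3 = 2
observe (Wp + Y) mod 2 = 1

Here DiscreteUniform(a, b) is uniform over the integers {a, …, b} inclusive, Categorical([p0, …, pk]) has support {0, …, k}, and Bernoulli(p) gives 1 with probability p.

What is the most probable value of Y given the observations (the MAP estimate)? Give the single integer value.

argmax_v P(Y = v | obs) = 1

Enumerate traces; 12 have nonzero weight after conditioning:
  (X=2, U=1, Z=0, Y=1, W=0) weight 1/288
  (X=2, U=1, Z=1, Y=1, W=0) weight 1/288
  (X=2, U=1, Z=2, Y=1, W=0) weight 1/288
  (X=2, U=2, Z=0, Y=1, W=0) weight 1/288
  (X=2, U=2, Z=1, Y=1, W=0) weight 1/288
  (X=2, U=2, Z=2, Y=1, W=0) weight 1/288
  (X=2, U=3, Z=0, Y=1, W=0) weight 1/288
  (X=2, U=3, Z=1, Y=1, W=0) weight 1/288
  (X=2, U=4, Z=0, Y=0, W=0) weight 5/576
  … 3 more
Group by Y:
  weight(Y=0) = 5/192
  weight(Y=1) = 1/32
Total weight = 5/192 + 1/32 = 11/192
P(Y=0 | obs) = 5/192 / 11/192 = 5/11
P(Y=1 | obs) = 1/32 / 11/192 = 6/11
argmax = 1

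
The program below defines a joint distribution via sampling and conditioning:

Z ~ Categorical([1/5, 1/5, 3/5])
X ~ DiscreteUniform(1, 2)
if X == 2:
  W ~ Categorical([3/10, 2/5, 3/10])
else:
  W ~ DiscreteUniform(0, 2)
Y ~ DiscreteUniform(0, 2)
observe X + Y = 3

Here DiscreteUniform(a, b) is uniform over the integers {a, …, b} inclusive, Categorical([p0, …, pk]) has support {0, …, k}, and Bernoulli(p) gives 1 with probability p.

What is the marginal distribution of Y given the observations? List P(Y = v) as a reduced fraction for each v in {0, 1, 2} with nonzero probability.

Enumerate traces; 18 have nonzero weight after conditioning:
  (Z=0, X=1, W=0, Y=2) weight 1/90
  (Z=0, X=1, W=1, Y=2) weight 1/90
  (Z=0, X=1, W=2, Y=2) weight 1/90
  (Z=0, X=2, W=0, Y=1) weight 1/100
  (Z=0, X=2, W=1, Y=1) weight 1/75
  (Z=0, X=2, W=2, Y=1) weight 1/100
  (Z=1, X=1, W=0, Y=2) weight 1/90
  (Z=1, X=1, W=1, Y=2) weight 1/90
  … 10 more
Group by Y:
  weight(Y=1) = 1/6
  weight(Y=2) = 1/6
Total weight = 1/6 + 1/6 = 1/3
P(Y=1 | obs) = 1/6 / 1/3 = 1/2
P(Y=2 | obs) = 1/6 / 1/3 = 1/2

P(Y=1) = 1/2, P(Y=2) = 1/2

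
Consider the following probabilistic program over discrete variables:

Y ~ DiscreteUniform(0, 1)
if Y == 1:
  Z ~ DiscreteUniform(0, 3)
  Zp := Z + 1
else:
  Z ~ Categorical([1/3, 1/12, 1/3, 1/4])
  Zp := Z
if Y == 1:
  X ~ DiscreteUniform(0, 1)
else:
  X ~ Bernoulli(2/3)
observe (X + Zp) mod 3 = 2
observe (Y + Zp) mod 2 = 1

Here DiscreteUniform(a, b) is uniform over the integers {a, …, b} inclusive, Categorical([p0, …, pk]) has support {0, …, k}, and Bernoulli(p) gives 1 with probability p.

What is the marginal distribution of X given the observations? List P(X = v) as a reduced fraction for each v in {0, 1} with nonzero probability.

P(X=0) = 9/22, P(X=1) = 13/22

Enumerate traces; 3 have nonzero weight after conditioning:
  (Y=0, Z=1, X=1) weight 1/36
  (Y=1, Z=1, X=0) weight 1/16
  (Y=1, Z=3, X=1) weight 1/16
Group by X:
  weight(X=0) = 1/16
  weight(X=1) = 13/144
Total weight = 1/16 + 13/144 = 11/72
P(X=0 | obs) = 1/16 / 11/72 = 9/22
P(X=1 | obs) = 13/144 / 11/72 = 13/22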